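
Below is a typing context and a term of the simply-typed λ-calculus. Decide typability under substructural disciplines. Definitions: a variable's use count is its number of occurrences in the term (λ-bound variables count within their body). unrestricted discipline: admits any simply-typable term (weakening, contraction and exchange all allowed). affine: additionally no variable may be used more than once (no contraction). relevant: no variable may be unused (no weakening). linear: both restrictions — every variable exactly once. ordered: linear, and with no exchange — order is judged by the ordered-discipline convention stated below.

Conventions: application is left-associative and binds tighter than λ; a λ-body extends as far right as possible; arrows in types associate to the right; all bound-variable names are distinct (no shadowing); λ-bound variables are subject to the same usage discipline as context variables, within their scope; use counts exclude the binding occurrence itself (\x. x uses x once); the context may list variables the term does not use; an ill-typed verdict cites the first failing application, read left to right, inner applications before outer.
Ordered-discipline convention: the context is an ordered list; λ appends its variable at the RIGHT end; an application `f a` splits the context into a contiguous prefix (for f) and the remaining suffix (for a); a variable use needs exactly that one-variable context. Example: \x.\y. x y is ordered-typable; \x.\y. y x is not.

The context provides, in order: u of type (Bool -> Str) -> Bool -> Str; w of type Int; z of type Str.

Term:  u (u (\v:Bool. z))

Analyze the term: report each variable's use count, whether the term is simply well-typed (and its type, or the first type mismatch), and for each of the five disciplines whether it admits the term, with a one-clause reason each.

variable uses: u=2, w=0, z=1, v (λ-bound)=0
use order (left to right): u, u, z
typing: the term checks, with type Bool -> Str
ordered: ✗ — uses contraction: u ×2; needs weakening: w, v unused
linear: ✗ — uses contraction: u ×2; needs weakening: w, v unused
affine: ✗ — uses contraction: u ×2
relevant: ✗ — needs weakening: w, v unused
unrestricted: ✓ — simply typable at Bool -> Str; W, C, E all held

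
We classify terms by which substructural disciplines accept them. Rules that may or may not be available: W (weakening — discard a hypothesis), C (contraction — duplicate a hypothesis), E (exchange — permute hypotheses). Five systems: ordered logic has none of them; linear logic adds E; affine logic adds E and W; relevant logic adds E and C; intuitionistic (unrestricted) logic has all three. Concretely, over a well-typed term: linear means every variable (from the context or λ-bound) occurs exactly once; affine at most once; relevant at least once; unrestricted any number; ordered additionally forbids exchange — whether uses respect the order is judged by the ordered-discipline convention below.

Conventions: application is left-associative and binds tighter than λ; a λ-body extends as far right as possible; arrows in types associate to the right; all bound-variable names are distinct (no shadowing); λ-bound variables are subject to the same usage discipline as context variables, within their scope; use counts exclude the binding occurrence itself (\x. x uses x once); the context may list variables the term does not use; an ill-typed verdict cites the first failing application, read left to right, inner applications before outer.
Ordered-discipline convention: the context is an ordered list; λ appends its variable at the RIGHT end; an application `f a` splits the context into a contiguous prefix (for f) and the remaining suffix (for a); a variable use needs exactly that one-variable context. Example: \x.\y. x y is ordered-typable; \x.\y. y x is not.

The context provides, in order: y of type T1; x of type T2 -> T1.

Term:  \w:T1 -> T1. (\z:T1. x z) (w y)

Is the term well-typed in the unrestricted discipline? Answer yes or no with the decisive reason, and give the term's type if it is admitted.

no — a type mismatch blocks all five
use counts: y: 1; x: 1; w (bound): 1; z (bound): 1
order of uses: x, z, w, y
typing: ill-typed: argument of type T1 where T2 is required
all disciplines: ordered ✗ · linear ✗ · affine ✗ · relevant ✗ · unrestricted ✗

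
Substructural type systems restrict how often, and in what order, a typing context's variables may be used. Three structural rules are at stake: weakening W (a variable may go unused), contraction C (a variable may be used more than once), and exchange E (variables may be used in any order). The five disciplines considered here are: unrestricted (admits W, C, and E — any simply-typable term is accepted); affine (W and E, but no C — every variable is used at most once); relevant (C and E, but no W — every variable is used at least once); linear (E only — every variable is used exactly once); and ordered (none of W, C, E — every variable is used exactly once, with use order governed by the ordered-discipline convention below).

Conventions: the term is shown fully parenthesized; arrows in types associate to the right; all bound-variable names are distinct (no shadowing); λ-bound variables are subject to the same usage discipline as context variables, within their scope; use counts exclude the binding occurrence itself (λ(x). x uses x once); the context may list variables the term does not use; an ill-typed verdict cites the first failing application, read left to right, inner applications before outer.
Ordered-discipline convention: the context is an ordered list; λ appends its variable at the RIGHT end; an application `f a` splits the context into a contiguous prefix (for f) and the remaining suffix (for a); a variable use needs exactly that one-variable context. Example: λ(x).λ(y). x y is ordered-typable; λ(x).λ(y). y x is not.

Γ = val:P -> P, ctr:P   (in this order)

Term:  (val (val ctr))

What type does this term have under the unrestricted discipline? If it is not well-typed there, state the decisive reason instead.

term : P
use counts: val ×2; ctr ×1
uses in reading order: val, val, ctr
typing: ✓ — P
across the five disciplines: ordered ✗ | linear ✗ | affine ✗ | relevant ✓ | unrestricted ✓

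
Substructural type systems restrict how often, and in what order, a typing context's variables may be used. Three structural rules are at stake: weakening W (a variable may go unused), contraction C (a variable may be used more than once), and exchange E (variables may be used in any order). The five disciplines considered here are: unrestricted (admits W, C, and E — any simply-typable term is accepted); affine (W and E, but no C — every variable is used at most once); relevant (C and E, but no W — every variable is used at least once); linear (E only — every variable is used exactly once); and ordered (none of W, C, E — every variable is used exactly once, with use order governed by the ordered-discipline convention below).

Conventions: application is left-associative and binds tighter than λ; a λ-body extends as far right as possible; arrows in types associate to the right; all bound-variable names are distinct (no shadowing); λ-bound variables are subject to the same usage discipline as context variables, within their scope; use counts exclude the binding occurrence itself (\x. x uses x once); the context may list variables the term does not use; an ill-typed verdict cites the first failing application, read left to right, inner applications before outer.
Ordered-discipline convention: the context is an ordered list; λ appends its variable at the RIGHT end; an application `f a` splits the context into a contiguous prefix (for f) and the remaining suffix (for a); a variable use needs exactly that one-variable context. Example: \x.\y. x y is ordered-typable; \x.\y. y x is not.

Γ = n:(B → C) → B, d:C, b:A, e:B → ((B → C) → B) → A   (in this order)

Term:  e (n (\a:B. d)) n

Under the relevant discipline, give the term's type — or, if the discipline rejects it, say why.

not well-typed under relevant — b, a left unused
use counts: n: 2×, d: 1×, b: 0×, e: 1×, a (bound): 0×
use order (left to right): e, n, d, n
typing: well-typed at A
all disciplines: ordered ✗; linear ✗; affine ✗; relevant ✗; unrestricted ✓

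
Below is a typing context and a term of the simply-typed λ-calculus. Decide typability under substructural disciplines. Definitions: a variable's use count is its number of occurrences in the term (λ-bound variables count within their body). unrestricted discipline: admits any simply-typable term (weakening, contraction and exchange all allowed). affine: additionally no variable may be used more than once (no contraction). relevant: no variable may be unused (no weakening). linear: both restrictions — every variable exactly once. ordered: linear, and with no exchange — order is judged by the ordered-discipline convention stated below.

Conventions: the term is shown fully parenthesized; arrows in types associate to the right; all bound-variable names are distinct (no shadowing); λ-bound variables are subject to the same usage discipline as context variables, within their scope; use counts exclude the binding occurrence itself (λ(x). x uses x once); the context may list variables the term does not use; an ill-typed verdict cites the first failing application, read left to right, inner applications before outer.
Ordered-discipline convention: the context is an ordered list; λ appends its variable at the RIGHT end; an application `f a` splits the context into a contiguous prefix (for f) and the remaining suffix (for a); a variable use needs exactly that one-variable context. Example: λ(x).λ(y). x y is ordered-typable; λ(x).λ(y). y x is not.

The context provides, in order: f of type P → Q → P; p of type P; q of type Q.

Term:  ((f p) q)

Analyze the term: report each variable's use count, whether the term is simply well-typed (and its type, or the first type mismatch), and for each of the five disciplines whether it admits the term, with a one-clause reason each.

variable uses: f: 1×; p: 1×; q: 1×
use order (left to right): f, p, q
typing: ✓ — P
ordered: ✓, one use each (f, p, q); ordered split holds
linear: ✓, each of f, p, q used exactly once
affine: ✓, at most one use each (f, p, q)
relevant: ✓, none of f, p, q goes unused
unrestricted: ✓, typability at P is all that's needed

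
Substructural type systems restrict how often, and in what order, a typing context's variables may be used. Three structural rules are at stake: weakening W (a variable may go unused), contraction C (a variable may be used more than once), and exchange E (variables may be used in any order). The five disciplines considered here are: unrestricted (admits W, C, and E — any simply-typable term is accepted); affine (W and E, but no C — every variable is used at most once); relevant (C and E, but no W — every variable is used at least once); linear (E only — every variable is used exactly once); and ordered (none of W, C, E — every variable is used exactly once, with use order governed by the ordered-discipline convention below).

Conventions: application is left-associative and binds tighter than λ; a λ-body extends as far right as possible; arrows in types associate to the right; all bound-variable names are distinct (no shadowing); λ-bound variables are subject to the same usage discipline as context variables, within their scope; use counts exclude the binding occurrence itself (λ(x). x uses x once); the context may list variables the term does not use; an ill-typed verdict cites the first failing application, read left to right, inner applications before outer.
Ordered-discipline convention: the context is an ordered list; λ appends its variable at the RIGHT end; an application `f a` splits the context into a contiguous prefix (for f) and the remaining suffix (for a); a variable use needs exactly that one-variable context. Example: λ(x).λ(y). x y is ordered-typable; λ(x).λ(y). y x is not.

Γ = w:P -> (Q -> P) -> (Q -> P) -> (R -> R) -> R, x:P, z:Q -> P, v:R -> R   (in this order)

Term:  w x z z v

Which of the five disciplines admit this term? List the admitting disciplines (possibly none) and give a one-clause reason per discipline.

admitted by: relevant, unrestricted
counts: w=1, x=1, z=2, v=1
use order (left to right): w, x, z, z, v
typing: ✓ — R
ordered: ✗ — uses contraction: z ×2
linear: ✗ — uses contraction: z ×2
affine: ✗ — uses contraction: z ×2
relevant: ✓ — none of w, x, z, v goes unused
unrestricted: ✓ — well-typed at R; no restrictions here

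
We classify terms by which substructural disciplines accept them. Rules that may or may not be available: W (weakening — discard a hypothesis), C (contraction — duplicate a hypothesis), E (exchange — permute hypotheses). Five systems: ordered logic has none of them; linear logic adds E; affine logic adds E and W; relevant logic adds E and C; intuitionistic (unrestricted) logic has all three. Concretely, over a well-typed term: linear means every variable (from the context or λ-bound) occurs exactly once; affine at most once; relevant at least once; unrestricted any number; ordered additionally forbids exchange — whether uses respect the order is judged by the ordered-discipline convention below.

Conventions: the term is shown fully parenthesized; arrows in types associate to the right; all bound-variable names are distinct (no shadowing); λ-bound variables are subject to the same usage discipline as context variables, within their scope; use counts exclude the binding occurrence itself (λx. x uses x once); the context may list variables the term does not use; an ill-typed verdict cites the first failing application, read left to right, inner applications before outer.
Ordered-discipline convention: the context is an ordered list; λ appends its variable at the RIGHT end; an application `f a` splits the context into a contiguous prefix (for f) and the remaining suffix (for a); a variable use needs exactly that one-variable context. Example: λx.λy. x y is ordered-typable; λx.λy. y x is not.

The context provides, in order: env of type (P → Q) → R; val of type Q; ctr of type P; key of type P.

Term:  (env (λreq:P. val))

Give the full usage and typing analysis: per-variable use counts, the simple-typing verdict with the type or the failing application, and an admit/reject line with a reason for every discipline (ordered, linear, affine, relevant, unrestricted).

variable uses: env=1, val=1, ctr=0, key=0, req [bound]=0
use order (left to right): env, val
typing: ✓ — R
ordered: ✗, needs weakening: ctr, key, req unused
linear: ✗, needs weakening: ctr, key, req unused
affine: ✓, at most one use each (env, val, ctr, key, req)
relevant: ✗, needs weakening: ctr, key, req unused
unrestricted: ✓, simply typable at R; W, C, E all held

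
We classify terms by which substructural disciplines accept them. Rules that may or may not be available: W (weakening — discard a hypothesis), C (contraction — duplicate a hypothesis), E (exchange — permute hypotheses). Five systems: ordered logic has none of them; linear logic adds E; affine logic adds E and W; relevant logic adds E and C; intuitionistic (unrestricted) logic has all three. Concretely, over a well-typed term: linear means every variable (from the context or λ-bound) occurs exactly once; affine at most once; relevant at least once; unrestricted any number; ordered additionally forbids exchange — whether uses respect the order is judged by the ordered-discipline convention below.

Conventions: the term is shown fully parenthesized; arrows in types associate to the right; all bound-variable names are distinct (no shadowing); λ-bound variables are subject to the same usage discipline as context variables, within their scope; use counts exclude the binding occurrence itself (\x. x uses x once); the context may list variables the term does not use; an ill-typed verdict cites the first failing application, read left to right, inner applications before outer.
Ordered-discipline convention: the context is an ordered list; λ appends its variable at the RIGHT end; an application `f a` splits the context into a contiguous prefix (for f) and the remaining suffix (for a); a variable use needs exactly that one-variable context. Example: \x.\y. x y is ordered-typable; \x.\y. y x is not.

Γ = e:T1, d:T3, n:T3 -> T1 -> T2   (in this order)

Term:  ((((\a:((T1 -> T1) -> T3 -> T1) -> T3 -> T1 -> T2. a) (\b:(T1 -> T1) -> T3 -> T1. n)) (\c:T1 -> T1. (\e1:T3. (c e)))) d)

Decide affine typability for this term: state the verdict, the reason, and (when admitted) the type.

yes — at most one use each (e, d, n, a, b, c, e1); term : T1 -> T2
usage: e: 1×; d: 1×; n: 1×; a (bound): 1×; b (bound): 0×; c (bound): 1×; e1 (bound): 0×
use order (left to right): a, n, c, e, d
typing: the term checks, with type T1 -> T2
all disciplines: ordered ✗, linear ✗, affine ✓, relevant ✗, unrestricted ✓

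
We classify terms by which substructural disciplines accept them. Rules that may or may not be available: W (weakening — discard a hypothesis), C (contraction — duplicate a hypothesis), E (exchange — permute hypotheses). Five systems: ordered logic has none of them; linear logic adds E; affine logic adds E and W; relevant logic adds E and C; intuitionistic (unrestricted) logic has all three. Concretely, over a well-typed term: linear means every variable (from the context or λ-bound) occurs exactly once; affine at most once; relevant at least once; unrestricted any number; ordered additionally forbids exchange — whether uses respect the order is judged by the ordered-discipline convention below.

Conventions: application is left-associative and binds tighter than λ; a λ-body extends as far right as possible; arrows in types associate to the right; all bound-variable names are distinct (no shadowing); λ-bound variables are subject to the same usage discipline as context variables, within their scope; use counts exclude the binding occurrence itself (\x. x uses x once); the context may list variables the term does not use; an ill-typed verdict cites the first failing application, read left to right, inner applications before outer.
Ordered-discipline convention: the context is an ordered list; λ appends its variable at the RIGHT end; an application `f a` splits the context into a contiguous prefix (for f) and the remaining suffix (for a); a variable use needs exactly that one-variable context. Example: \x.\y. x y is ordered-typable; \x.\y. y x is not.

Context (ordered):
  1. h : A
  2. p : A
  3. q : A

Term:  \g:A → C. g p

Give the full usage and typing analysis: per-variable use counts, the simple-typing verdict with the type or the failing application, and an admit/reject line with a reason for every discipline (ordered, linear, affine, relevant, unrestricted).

usage: h=0, p=1, q=0, g (λ-bound)=1
order of uses: g, p
typing: ✓ — (A → C) → C
ordered ✗ (needs weakening: h, q unused)
linear ✗ (needs weakening: h, q unused)
affine ✓ (none of h, p, q, g used more than once)
relevant ✗ (needs weakening: h, q unused)
unrestricted ✓ (type-checks ((A → C) → C) and nothing is barred)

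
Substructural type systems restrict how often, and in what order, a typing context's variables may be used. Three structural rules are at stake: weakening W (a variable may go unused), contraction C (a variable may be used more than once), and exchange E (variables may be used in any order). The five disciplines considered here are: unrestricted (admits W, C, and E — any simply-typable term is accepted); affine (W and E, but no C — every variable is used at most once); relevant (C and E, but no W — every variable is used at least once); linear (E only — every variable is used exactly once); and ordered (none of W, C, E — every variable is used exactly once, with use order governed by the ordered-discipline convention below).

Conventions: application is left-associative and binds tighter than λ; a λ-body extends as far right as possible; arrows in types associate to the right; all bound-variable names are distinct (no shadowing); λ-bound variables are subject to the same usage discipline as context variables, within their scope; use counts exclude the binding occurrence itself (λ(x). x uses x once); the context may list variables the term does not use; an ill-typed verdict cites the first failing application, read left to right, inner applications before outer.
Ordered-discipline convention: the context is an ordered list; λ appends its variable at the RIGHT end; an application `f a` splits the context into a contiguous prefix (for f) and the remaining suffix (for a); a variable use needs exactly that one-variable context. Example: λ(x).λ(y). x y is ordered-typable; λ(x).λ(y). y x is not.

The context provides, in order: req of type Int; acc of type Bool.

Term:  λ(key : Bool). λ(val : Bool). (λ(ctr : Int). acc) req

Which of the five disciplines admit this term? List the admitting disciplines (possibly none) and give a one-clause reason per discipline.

admitted by: affine, unrestricted
variable uses: req=1, acc=1, key [bound]=0, val [bound]=0, ctr [bound]=0
uses in reading order: acc, req
typing: the term checks, with type Bool → Bool → Bool
ordered: ✗ — key, val, ctr left unused
linear: ✗ — key, val, ctr left unused
affine: ✓ — none of req, acc, key, val, ctr used more than once
relevant: ✗ — key, val, ctr left unused
unrestricted: ✓ — simply typable at Bool → Bool → Bool; W, C, E all held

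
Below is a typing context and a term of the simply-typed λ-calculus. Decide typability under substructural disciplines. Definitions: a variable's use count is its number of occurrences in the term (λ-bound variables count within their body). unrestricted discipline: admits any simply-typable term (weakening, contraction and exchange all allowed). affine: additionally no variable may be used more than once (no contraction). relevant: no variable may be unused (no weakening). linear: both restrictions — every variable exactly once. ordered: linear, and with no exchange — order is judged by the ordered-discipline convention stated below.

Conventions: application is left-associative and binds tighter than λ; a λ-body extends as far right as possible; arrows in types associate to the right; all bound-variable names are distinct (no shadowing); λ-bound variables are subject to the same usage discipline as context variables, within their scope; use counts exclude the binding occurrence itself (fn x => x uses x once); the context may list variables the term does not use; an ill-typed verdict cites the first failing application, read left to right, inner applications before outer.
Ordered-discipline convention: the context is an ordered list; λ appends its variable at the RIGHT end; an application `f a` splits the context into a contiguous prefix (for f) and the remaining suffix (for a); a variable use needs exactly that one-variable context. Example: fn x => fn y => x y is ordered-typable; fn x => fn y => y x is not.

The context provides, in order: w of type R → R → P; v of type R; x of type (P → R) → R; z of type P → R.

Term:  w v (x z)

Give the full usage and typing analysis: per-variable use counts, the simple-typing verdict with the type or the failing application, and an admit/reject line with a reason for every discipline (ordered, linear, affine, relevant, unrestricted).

variable uses: w=1; v=1; x=1; z=1
left-to-right use order: w, v, x, z
typing: ✓ — P
ordered ✓ (single-use (w, v, x, z), ordered derivation ok)
linear ✓ (exactly-once usage across w, v, x, z)
affine ✓ (w, v, x, z: no repeats, contraction unneeded)
relevant ✓ (w, v, x, z: all used, weakening unneeded)
unrestricted ✓ (typability at P is all that's needed)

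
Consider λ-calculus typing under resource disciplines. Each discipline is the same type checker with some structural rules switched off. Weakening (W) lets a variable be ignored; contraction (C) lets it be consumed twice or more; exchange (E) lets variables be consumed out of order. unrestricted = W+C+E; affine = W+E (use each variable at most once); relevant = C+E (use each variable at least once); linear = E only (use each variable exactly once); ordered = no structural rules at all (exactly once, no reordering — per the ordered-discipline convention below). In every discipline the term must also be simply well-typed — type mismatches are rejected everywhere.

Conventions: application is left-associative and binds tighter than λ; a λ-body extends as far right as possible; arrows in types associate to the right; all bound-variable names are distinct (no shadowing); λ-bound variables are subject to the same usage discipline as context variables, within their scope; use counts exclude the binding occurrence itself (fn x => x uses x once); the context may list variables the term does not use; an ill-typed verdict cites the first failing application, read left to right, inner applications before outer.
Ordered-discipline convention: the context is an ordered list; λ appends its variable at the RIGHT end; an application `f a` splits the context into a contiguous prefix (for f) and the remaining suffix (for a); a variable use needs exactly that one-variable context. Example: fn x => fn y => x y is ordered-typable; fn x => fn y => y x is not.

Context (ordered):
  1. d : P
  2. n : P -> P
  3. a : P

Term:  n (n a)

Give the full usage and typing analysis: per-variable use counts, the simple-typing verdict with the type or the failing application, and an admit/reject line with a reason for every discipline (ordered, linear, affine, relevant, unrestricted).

use counts: d: 0×, n: 2×, a: 1×
uses in reading order: n, n, a
typing: well-typed — term : P
ordered: ✗ — needs contraction — n ×2; d never used (weakening)
linear: ✗ — needs contraction — n ×2; d never used (weakening)
affine: ✗ — needs contraction — n ×2
relevant: ✗ — d never used (weakening)
unrestricted: ✓ — simply typable at P; W, C, E all held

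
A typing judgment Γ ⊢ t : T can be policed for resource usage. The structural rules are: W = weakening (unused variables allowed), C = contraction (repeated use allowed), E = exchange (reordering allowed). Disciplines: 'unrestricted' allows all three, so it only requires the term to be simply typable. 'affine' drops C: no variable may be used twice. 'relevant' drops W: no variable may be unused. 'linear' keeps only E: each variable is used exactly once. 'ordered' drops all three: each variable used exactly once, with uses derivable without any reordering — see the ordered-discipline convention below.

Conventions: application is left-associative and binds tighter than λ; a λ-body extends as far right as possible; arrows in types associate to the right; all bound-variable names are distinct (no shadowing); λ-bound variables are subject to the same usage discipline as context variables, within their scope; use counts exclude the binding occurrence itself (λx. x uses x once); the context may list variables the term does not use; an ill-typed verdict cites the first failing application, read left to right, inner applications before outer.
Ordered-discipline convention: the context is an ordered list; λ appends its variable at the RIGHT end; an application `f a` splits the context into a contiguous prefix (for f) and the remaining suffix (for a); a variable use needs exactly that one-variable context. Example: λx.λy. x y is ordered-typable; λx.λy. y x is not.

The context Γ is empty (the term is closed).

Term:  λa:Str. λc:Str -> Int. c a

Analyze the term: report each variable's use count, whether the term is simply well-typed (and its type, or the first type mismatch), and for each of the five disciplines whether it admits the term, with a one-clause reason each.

use counts: a (bound)=1; c (bound)=1
uses in reading order: c, a
typing: well-typed — term : Str -> (Str -> Int) -> Int
ordered: ✗, no contiguous prefix/suffix split fits c, a
linear: ✓, single use per variable (a, c)
affine: ✓, at most one use each (a, c)
relevant: ✓, none of a, c goes unused
unrestricted: ✓, simply typable at Str -> (Str -> Int) -> Int; W, C, E all held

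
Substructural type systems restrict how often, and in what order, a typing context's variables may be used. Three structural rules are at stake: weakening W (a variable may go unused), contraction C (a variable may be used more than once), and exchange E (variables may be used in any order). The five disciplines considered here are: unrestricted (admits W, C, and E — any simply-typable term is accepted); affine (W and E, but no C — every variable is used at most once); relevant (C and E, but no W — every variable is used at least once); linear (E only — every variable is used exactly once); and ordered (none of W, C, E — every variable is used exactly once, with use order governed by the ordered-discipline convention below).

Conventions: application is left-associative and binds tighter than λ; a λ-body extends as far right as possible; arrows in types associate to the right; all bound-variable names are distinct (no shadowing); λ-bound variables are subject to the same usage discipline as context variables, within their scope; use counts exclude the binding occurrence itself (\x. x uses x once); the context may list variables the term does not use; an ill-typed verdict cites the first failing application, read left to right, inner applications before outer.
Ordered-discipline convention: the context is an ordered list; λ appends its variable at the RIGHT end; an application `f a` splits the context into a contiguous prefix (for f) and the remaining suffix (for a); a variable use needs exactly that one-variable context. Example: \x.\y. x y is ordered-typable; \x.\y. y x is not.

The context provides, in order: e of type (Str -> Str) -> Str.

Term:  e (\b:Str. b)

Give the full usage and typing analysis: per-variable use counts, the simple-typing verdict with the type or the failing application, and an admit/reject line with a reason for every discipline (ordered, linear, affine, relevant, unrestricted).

counts: e: 1, b [bound]: 1
left-to-right use order: e, b
typing: ✓ — Str
ordered ✓ (single-use (e, b), ordered derivation ok)
linear ✓ (each of e, b used exactly once)
affine ✓ (no duplicate uses among e, b)
relevant ✓ (none of e, b goes unused)
unrestricted ✓ (well-typed at Str; no restrictions here)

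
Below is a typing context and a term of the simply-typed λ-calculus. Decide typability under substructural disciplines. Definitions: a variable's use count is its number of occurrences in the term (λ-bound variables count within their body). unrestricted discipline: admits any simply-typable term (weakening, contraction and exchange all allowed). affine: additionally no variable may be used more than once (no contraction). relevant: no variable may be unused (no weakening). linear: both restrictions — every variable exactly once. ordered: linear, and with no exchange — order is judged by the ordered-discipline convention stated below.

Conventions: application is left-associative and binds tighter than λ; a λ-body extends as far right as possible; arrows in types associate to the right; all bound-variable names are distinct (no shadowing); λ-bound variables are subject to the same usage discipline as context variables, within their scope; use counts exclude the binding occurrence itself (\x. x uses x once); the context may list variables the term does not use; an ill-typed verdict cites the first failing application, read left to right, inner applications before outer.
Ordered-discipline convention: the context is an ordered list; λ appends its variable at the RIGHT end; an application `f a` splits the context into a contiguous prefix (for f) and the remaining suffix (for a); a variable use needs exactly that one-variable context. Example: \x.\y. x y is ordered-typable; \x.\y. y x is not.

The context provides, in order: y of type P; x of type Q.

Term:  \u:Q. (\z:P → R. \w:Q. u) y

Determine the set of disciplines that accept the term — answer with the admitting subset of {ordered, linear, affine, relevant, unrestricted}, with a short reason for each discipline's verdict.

accepted by: none
usage: y: 1, x: 0, u (λ-bound): 1, z (λ-bound): 0, w (λ-bound): 0
use order (left to right): u, y
typing: ill-typed: an application expects P → R but receives P
ordered: ✗ — not simply typable
linear: ✗ — fails simple typing
affine: ✗ — a type mismatch blocks all five
relevant: ✗ — the type mismatch rejects it
unrestricted: ✗ — not simply typable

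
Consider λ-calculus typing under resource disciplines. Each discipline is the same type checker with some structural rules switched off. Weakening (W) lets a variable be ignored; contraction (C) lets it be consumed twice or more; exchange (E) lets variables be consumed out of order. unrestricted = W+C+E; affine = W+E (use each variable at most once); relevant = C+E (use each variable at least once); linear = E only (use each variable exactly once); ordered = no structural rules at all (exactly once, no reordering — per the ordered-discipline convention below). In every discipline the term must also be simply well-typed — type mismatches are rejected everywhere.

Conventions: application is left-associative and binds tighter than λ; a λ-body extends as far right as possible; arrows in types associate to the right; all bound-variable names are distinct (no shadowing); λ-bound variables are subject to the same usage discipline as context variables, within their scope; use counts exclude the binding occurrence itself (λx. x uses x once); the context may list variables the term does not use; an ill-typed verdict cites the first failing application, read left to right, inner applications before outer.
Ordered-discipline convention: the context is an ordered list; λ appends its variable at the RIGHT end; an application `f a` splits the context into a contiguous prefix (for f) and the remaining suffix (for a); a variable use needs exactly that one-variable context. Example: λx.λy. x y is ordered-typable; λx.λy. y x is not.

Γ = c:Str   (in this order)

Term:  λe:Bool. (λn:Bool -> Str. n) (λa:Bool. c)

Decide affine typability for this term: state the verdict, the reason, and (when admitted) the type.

yes — c, e, n, a: no repeats, contraction unneeded; term : Bool -> Bool -> Str
counts: c: 1, e (bound): 0, n (bound): 1, a (bound): 0
order of uses: n, c
typing: well-typed — term : Bool -> Bool -> Str
all disciplines: ordered ✗ | linear ✗ | affine ✓ | relevant ✗ | unrestricted ✓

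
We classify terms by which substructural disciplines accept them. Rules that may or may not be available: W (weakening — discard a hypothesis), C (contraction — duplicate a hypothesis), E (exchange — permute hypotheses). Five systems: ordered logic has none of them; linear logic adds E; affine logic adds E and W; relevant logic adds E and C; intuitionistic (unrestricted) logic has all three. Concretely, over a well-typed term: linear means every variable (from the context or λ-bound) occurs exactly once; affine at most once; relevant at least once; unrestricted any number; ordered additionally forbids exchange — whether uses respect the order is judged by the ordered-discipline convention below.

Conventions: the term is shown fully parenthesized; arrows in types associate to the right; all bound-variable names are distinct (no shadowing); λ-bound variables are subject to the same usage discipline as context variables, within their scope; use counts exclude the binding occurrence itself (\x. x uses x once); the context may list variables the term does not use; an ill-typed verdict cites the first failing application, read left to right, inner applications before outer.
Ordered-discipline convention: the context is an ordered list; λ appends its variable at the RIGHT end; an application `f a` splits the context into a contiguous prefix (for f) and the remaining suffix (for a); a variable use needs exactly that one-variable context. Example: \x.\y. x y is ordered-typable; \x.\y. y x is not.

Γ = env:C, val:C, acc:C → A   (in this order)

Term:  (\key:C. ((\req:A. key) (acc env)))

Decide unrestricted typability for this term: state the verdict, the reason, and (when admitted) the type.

yes — well-typed at C → C; no restrictions here; term : C → C
counts: env=1; val=0; acc=1; key (λ-bound)=1; req (λ-bound)=0
uses in reading order: key, acc, env
typing: well-typed at C → C
all disciplines: ordered ✗, linear ✗, affine ✓, relevant ✗, unrestricted ✓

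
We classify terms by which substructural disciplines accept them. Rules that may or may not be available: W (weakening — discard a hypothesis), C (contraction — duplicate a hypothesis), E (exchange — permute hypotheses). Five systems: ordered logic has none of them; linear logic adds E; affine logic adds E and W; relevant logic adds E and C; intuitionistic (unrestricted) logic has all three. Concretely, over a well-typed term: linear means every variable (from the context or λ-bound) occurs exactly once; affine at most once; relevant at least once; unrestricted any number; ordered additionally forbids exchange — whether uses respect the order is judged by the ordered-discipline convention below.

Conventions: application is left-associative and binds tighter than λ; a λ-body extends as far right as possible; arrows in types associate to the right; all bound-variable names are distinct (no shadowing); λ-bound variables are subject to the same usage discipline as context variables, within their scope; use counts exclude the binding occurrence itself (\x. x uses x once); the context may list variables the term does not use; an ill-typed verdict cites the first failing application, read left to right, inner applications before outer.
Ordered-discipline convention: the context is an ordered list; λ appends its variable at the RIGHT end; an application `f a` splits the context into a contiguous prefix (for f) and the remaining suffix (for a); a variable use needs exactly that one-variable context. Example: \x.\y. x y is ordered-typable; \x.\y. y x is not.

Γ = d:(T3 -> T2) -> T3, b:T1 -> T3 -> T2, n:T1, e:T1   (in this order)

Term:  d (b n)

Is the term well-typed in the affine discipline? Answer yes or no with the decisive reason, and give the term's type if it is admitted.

yes — none of d, b, n, e used more than once; term : T3
counts: d ×1, b ×1, n ×1, e ×0
left-to-right use order: d, b, n
typing: the term checks, with type T3
across the five disciplines: ordered ✗ | linear ✗ | affine ✓ | relevant ✗ | unrestricted ✓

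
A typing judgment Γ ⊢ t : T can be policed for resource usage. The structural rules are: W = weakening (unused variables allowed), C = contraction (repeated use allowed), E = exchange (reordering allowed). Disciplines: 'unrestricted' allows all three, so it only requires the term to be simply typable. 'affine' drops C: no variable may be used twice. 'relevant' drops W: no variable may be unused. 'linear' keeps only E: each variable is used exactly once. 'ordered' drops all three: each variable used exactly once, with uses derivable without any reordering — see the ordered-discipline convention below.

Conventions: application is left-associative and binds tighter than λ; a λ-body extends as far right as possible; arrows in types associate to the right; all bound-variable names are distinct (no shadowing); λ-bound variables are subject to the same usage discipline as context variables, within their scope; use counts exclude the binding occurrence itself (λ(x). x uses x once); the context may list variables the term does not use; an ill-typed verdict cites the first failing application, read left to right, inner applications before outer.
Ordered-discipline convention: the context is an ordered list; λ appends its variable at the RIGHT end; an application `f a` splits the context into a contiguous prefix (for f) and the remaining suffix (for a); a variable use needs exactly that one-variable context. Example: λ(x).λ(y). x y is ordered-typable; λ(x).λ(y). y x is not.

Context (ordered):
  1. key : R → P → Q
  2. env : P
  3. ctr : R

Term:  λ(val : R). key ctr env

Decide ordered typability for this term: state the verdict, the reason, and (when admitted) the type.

no — needs weakening: val unused
usage: key: 1; env: 1; ctr: 1; val [bound]: 0
left-to-right use order: key, ctr, env
typing: well-typed at R → Q
all disciplines: ordered ✗, linear ✗, affine ✓, relevant ✗, unrestricted ✓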